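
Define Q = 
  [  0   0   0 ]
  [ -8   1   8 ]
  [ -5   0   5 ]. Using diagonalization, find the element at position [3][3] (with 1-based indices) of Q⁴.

Characteristic polynomial: μ^3 - 6μ^2 + 5μ = μ(μ - 5)(μ - 1), so the eigenvalues are 0, 1, 5.
μ=0: eigenvector (1, 0, 1).
μ=1: eigenvector (0, 1, 0).
μ=5: eigenvector (0, 2, 1).
P = [[1, 0, 0], [0, 1, 2], [1, 0, 1]], D = diag(0, 1, 5), P⁻¹ = [[1, 0, 0], [2, 1, -2], [-1, 0, 1]].
Q⁴ = P·diag(0, 1, 625)·P⁻¹ = [[0, 0, 0], [-1248, 1, 1248], [-625, 0, 625]].
The requested entry is 625.

625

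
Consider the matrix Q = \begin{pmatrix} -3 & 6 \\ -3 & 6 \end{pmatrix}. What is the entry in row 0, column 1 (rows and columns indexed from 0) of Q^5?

Characteristic polynomial: t^2 - 3t = t(t - 3), so the eigenvalues are 0, 3.
t=3: eigenvector (1, 1).
t=0: eigenvector (-2, -1).
P = [[1, -2], [1, -1]], D = diag(3, 0), P⁻¹ = [[-1, 2], [-1, 1]].
Q⁵ = P·diag(243, 0)·P⁻¹ = [[-243, 486], [-243, 486]].
The requested entry is 486.

486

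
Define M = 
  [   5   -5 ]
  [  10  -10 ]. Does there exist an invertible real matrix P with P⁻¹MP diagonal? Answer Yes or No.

Characteristic polynomial: p(λ) = λ^2 + 5λ = λ(λ + 5).
All 2 eigenvalues are distinct, so M is diagonalizable.

Yes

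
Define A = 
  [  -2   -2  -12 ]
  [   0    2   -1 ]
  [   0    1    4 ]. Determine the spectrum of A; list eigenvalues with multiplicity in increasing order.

-2, 3, 3

Characteristic polynomial: p(s) = s^3 - 4s^2 - 3s + 18 = (s - 3)^2(s + 2).
Roots (with multiplicity): -2, 3, 3.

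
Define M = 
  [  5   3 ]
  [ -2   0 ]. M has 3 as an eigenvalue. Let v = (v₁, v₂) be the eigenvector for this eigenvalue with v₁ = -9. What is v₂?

M − 3I = [[2, 3], [-2, -3]].
Solving (M − 3I)v = 0 gives the eigenspace spanned by (-9, 6).
With v₁ = -9, v = (-9, 6), so v₂ = 6.

6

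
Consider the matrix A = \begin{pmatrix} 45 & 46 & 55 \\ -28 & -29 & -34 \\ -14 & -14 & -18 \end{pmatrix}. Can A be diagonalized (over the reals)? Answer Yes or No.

Yes

Characteristic polynomial: p(r) = r^3 + 2r^2 - 11r - 12 = (r - 3)(r + 1)(r + 4).
All 3 eigenvalues are distinct, so A is diagonalizable.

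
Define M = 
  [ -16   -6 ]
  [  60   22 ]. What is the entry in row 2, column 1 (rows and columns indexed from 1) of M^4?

Characteristic polynomial: s^2 - 6s + 8 = (s - 4)(s - 2), so the eigenvalues are 2, 4.
s=2: eigenvector (1, -3).
s=4: eigenvector (-3, 10).
P = [[1, -3], [-3, 10]], D = diag(2, 4), P⁻¹ = [[10, 3], [3, 1]].
M⁴ = P·diag(16, 256)·P⁻¹ = [[-2144, -720], [7200, 2416]].
The requested entry is 7200.

7200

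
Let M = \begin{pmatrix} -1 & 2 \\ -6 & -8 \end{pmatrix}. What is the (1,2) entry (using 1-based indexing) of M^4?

Characteristic polynomial: μ^2 + 9μ + 20 = (μ + 4)(μ + 5), so the eigenvalues are -5, -4.
μ=-4: eigenvector (2, -3).
μ=-5: eigenvector (1, -2).
P = [[2, 1], [-3, -2]], D = diag(-4, -5), P⁻¹ = [[2, 1], [-3, -2]].
M⁴ = P·diag(256, 625)·P⁻¹ = [[-851, -738], [2214, 1732]].
The requested entry is -738.

-738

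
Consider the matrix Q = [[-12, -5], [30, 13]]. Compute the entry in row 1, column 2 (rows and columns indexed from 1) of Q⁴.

-65

Characteristic polynomial: λ^2 - λ - 6 = (λ - 3)(λ + 2), so the eigenvalues are -2, 3.
λ=-2: eigenvector (1, -2).
λ=3: eigenvector (-1, 3).
P = [[1, -1], [-2, 3]], D = diag(-2, 3), P⁻¹ = [[3, 1], [2, 1]].
Q⁴ = P·diag(16, 81)·P⁻¹ = [[-114, -65], [390, 211]].
The requested entry is -65.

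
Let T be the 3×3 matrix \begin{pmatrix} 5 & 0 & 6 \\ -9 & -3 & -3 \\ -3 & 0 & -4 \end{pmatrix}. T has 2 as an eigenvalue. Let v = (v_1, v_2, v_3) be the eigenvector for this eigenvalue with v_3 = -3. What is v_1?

T − 2I = [[3, 0, 6], [-9, -5, -3], [-3, 0, -6]].
Solving (T − 2I)v = 0 gives the eigenspace spanned by (6, -9, -3).
With v_3 = -3, v = (6, -9, -3), so v_1 = 6.

6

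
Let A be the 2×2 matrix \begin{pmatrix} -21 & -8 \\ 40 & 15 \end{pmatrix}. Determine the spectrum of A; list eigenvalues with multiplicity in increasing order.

Characteristic polynomial: p(μ) = μ^2 + 6μ + 5 = (μ + 1)(μ + 5).
Roots (with multiplicity): -5, -1.

-5, -1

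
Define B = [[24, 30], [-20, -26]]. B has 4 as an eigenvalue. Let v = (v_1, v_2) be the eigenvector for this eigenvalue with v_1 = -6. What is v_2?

B − 4I = [[20, 30], [-20, -30]].
Solving (B − 4I)v = 0 gives the eigenspace spanned by (-6, 4).
With v_1 = -6, v = (-6, 4), so v_2 = 4.

4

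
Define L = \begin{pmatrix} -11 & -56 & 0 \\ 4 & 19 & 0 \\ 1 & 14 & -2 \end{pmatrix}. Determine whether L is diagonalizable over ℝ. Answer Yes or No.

Yes

Characteristic polynomial: p(t) = t^3 - 6t^2 - t + 30 = (t - 5)(t - 3)(t + 2).
All 3 eigenvalues are distinct, so L is diagonalizable.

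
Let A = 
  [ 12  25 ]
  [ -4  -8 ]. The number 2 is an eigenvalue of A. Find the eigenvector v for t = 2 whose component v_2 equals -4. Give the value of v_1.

10

A − 2I = [[10, 25], [-4, -10]].
Solving (A − 2I)v = 0 gives the eigenspace spanned by (10, -4).
With v_2 = -4, v = (10, -4), so v_1 = 10.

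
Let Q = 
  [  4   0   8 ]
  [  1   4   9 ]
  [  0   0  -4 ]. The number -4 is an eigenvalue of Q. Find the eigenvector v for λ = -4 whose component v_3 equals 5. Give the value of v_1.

Q + 4I = [[8, 0, 8], [1, 8, 9], [0, 0, 0]].
Solving (Q + 4I)v = 0 gives the eigenspace spanned by (-5, -5, 5).
With v_3 = 5, v = (-5, -5, 5), so v_1 = -5.

-5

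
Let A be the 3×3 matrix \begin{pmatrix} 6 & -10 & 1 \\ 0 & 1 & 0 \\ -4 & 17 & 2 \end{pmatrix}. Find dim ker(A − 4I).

1

A − 4I = [[2, -10, 1], [0, -3, 0], [-4, 17, -2]].
This matrix has rank 2, so its null space has dimension 3 − 2 = 1.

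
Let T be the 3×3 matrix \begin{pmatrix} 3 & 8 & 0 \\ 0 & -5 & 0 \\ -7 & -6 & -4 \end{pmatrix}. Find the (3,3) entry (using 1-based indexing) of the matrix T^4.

Characteristic polynomial: λ^3 + 6λ^2 - 7λ - 60 = (λ - 3)(λ + 4)(λ + 5), so the eigenvalues are -5, -4, 3.
λ=-5: eigenvector (1, -1, 1).
λ=3: eigenvector (1, 0, -1).
λ=-4: eigenvector (0, 0, 1).
P = [[1, 1, 0], [-1, 0, 0], [1, -1, 1]], D = diag(-5, 3, -4), P⁻¹ = [[0, -1, 0], [1, 1, 0], [1, 2, 1]].
T⁴ = P·diag(625, 81, 256)·P⁻¹ = [[81, -544, 0], [0, 625, 0], [175, -194, 256]].
The requested entry is 256.

256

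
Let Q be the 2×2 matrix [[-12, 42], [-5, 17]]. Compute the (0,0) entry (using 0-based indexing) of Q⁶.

Characteristic polynomial: r^2 - 5r + 6 = (r - 3)(r - 2), so the eigenvalues are 2, 3.
r=3: eigenvector (-14, -5).
r=2: eigenvector (3, 1).
P = [[-14, 3], [-5, 1]], D = diag(3, 2), P⁻¹ = [[1, -3], [5, -14]].
Q⁶ = P·diag(729, 64)·P⁻¹ = [[-9246, 27930], [-3325, 10039]].
The requested entry is -9246.

-9246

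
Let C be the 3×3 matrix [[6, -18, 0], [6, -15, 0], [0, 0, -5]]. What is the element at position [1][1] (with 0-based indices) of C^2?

117

Characteristic polynomial: μ^3 + 14μ^2 + 63μ + 90 = (μ + 3)(μ + 5)(μ + 6), so the eigenvalues are -6, -5, -3.
μ=-6: eigenvector (-3, -2, 0).
μ=-5: eigenvector (0, 0, 1).
μ=-3: eigenvector (2, 1, 0).
P = [[-3, 0, 2], [-2, 0, 1], [0, 1, 0]], D = diag(-6, -5, -3), P⁻¹ = [[1, -2, 0], [0, 0, 1], [2, -3, 0]].
C² = P·diag(36, 25, 9)·P⁻¹ = [[-72, 162, 0], [-54, 117, 0], [0, 0, 25]].
The requested entry is 117.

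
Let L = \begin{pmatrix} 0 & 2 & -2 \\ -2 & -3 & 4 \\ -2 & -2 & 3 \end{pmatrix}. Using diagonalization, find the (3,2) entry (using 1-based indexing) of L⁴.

-4

Characteristic polynomial: t^3 - t = t(t - 1)(t + 1), so the eigenvalues are -1, 0, 1.
t=0: eigenvector (1, 2, 2).
t=1: eigenvector (0, 1, 1).
t=-1: eigenvector (2, 0, 1).
P = [[1, 0, 2], [2, 1, 0], [2, 1, 1]], D = diag(0, 1, -1), P⁻¹ = [[1, 2, -2], [-2, -3, 4], [0, -1, 1]].
L⁴ = P·diag(0, 1, 1)·P⁻¹ = [[0, -2, 2], [-2, -3, 4], [-2, -4, 5]].
The requested entry is -4.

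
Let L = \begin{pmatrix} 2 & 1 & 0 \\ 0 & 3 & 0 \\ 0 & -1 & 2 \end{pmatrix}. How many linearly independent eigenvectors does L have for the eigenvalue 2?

2

L − 2I = [[0, 1, 0], [0, 1, 0], [0, -1, 0]].
This matrix has rank 1, so its null space has dimension 3 − 1 = 2.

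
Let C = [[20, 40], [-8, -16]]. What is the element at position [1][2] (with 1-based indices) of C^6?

40960

Characteristic polynomial: r^2 - 4r = r(r - 4), so the eigenvalues are 0, 4.
r=0: eigenvector (2, -1).
r=4: eigenvector (5, -2).
P = [[2, 5], [-1, -2]], D = diag(0, 4), P⁻¹ = [[-2, -5], [1, 2]].
C⁶ = P·diag(0, 4096)·P⁻¹ = [[20480, 40960], [-8192, -16384]].
The requested entry is 40960.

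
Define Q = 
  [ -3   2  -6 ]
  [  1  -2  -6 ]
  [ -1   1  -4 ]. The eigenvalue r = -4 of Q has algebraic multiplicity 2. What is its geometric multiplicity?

Q + 4I = [[1, 2, -6], [1, 2, -6], [-1, 1, 0]].
This matrix has rank 2, so its null space has dimension 3 − 2 = 1.

1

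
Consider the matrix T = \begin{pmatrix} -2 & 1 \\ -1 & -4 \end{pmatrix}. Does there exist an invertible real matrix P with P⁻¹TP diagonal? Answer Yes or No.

Characteristic polynomial: p(μ) = μ^2 + 6μ + 9 = (μ + 3)^2.
μ = -3 has algebraic multiplicity 2; rank(T + 3I) = 1, so geometric multiplicity = 1.
Geometric multiplicity < algebraic multiplicity, so T is not diagonalizable.

No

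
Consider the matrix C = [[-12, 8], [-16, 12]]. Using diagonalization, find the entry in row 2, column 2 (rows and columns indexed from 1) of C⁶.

4096

Characteristic polynomial: μ^2 - 16 = (μ - 4)(μ + 4), so the eigenvalues are -4, 4.
μ=-4: eigenvector (1, 1).
μ=4: eigenvector (1, 2).
P = [[1, 1], [1, 2]], D = diag(-4, 4), P⁻¹ = [[2, -1], [-1, 1]].
C⁶ = P·diag(4096, 4096)·P⁻¹ = [[4096, 0], [0, 4096]].
The requested entry is 4096.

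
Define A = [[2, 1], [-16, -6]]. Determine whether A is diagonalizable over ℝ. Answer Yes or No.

No

Characteristic polynomial: p(r) = r^2 + 4r + 4 = (r + 2)^2.
r = -2 has algebraic multiplicity 2; rank(A + 2I) = 1, so geometric multiplicity = 1.
Geometric multiplicity < algebraic multiplicity, so A is not diagonalizable.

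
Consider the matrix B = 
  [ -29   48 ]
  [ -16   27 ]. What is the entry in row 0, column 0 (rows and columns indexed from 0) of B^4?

2257

Characteristic polynomial: r^2 + 2r - 15 = (r - 3)(r + 5), so the eigenvalues are -5, 3.
r=-5: eigenvector (2, 1).
r=3: eigenvector (-3, -2).
P = [[2, -3], [1, -2]], D = diag(-5, 3), P⁻¹ = [[2, -3], [1, -2]].
B⁴ = P·diag(625, 81)·P⁻¹ = [[2257, -3264], [1088, -1551]].
The requested entry is 2257.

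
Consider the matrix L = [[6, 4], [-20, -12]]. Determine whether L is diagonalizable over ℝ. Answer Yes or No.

Yes

Characteristic polynomial: p(r) = r^2 + 6r + 8 = (r + 2)(r + 4).
All 2 eigenvalues are distinct, so L is diagonalizable.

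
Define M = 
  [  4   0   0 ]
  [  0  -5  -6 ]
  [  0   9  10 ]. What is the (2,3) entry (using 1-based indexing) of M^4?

Characteristic polynomial: s^3 - 9s^2 + 24s - 16 = (s - 4)^2(s - 1), so the eigenvalues are 1, 4, 4.
s=4: eigenvector (1, 0, 0).
s=1: eigenvector (0, 1, -1).
s=4: eigenvector (3, -2, 3).
P = [[1, 0, 3], [0, 1, -2], [0, -1, 3]], D = diag(4, 1, 4), P⁻¹ = [[1, -3, -3], [0, 3, 2], [0, 1, 1]].
M⁴ = P·diag(256, 1, 256)·P⁻¹ = [[256, 0, 0], [0, -509, -510], [0, 765, 766]].
The requested entry is -510.

-510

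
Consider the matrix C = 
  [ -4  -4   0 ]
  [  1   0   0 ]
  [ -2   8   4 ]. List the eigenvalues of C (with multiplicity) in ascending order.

-2, -2, 4

Characteristic polynomial: p(r) = r^3 - 12r - 16 = (r - 4)(r + 2)^2.
Roots (with multiplicity): -2, -2, 4.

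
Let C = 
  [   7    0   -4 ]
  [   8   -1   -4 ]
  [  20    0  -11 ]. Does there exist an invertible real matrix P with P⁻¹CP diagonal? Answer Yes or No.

Yes

Characteristic polynomial: p(t) = t^3 + 5t^2 + 7t + 3 = (t + 1)^2(t + 3).
t = -1 has algebraic multiplicity 2; rank(C + 1I) = 1, so geometric multiplicity = 2.
Every eigenvalue has geometric = algebraic multiplicity, so C is diagonalizable.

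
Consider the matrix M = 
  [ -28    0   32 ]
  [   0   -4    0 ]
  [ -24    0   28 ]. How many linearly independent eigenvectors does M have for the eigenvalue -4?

2

M + 4I = [[-24, 0, 32], [0, 0, 0], [-24, 0, 32]].
This matrix has rank 1, so its null space has dimension 3 − 1 = 2.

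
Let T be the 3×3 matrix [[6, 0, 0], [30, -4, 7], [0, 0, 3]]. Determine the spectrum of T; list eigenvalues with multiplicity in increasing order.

Characteristic polynomial: p(s) = s^3 - 5s^2 - 18s + 72 = (s - 6)(s - 3)(s + 4).
Roots (with multiplicity): -4, 3, 6.

-4, 3, 6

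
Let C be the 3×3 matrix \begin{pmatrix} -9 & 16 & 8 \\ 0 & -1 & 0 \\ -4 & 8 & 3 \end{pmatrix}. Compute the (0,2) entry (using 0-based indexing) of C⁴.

-1248

Characteristic polynomial: λ^3 + 7λ^2 + 11λ + 5 = (λ + 1)^2(λ + 5), so the eigenvalues are -5, -1, -1.
λ=-1: eigenvector (2, 1, 0).
λ=-1: eigenvector (-1, 0, -1).
λ=-5: eigenvector (2, 0, 1).
P = [[2, -1, 2], [1, 0, 0], [0, -1, 1]], D = diag(-1, -1, -5), P⁻¹ = [[0, 1, 0], [1, -2, -2], [1, -2, -1]].
C⁴ = P·diag(1, 1, 625)·P⁻¹ = [[1249, -2496, -1248], [0, 1, 0], [624, -1248, -623]].
The requested entry is -1248.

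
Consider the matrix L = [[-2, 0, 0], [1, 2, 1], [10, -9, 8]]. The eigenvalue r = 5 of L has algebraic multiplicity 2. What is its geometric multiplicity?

1

L − 5I = [[-7, 0, 0], [1, -3, 1], [10, -9, 3]].
This matrix has rank 2, so its null space has dimension 3 − 2 = 1.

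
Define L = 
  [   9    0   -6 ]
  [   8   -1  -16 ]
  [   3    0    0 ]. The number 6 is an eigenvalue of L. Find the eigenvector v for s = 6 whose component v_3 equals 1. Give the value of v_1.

L − 6I = [[3, 0, -6], [8, -7, -16], [3, 0, -6]].
Solving (L − 6I)v = 0 gives the eigenspace spanned by (2, 0, 1).
With v_3 = 1, v = (2, 0, 1), so v_1 = 2.

2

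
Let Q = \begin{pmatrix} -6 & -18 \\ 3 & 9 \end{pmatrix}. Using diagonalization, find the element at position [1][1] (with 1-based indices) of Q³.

-54

Characteristic polynomial: s^2 - 3s = s(s - 3), so the eigenvalues are 0, 3.
s=3: eigenvector (-2, 1).
s=0: eigenvector (-3, 1).
P = [[-2, -3], [1, 1]], D = diag(3, 0), P⁻¹ = [[1, 3], [-1, -2]].
Q³ = P·diag(27, 0)·P⁻¹ = [[-54, -162], [27, 81]].
The requested entry is -54.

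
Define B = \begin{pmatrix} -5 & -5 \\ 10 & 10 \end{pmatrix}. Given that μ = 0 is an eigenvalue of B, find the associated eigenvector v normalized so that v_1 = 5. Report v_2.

B = [[-5, -5], [10, 10]].
Solving (B)v = 0 gives the eigenspace spanned by (5, -5).
With v_1 = 5, v = (5, -5), so v_2 = -5.

-5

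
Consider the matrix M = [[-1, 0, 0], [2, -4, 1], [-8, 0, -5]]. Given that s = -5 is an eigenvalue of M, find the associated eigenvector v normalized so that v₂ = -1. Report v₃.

M + 5I = [[4, 0, 0], [2, 1, 1], [-8, 0, 0]].
Solving (M + 5I)v = 0 gives the eigenspace spanned by (0, -1, 1).
With v₂ = -1, v = (0, -1, 1), so v₃ = 1.

1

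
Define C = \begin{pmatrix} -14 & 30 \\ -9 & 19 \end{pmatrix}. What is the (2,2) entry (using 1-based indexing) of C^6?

Characteristic polynomial: μ^2 - 5μ + 4 = (μ - 4)(μ - 1), so the eigenvalues are 1, 4.
μ=4: eigenvector (-5, -3).
μ=1: eigenvector (2, 1).
P = [[-5, 2], [-3, 1]], D = diag(4, 1), P⁻¹ = [[1, -2], [3, -5]].
C⁶ = P·diag(4096, 1)·P⁻¹ = [[-20474, 40950], [-12285, 24571]].
The requested entry is 24571.

24571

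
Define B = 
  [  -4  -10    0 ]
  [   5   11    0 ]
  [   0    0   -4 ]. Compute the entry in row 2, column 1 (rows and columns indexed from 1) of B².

35

Characteristic polynomial: μ^3 - 3μ^2 - 22μ + 24 = (μ - 6)(μ - 1)(μ + 4), so the eigenvalues are -4, 1, 6.
μ=1: eigenvector (2, -1, 0).
μ=6: eigenvector (-1, 1, 0).
μ=-4: eigenvector (0, 0, 1).
P = [[2, -1, 0], [-1, 1, 0], [0, 0, 1]], D = diag(1, 6, -4), P⁻¹ = [[1, 1, 0], [1, 2, 0], [0, 0, 1]].
B² = P·diag(1, 36, 16)·P⁻¹ = [[-34, -70, 0], [35, 71, 0], [0, 0, 16]].
The requested entry is 35.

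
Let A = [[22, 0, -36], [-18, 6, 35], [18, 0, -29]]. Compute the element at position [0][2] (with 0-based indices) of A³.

Characteristic polynomial: μ^3 + μ^2 - 32μ - 60 = (μ - 6)(μ + 2)(μ + 5), so the eigenvalues are -5, -2, 6.
μ=-2: eigenvector (-3, 2, -2).
μ=6: eigenvector (0, 1, 0).
μ=-5: eigenvector (-4, 3, -3).
P = [[-3, 0, -4], [2, 1, 3], [-2, 0, -3]], D = diag(-2, 6, -5), P⁻¹ = [[-3, 0, 4], [0, 1, 1], [2, 0, -3]].
A³ = P·diag(-8, 216, -125)·P⁻¹ = [[928, 0, -1404], [-702, 216, 1277], [702, 0, -1061]].
The requested entry is -1404.

-1404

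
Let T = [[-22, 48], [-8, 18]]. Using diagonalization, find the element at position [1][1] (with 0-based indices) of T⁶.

-93120

Characteristic polynomial: λ^2 + 4λ - 12 = (λ - 2)(λ + 6), so the eigenvalues are -6, 2.
λ=2: eigenvector (2, 1).
λ=-6: eigenvector (3, 1).
P = [[2, 3], [1, 1]], D = diag(2, -6), P⁻¹ = [[-1, 3], [1, -2]].
T⁶ = P·diag(64, 46656)·P⁻¹ = [[139840, -279552], [46592, -93120]].
The requested entry is -93120.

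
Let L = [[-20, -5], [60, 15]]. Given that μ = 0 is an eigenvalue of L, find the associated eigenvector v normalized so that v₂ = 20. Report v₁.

L = [[-20, -5], [60, 15]].
Solving (L)v = 0 gives the eigenspace spanned by (-5, 20).
With v₂ = 20, v = (-5, 20), so v₁ = -5.

-5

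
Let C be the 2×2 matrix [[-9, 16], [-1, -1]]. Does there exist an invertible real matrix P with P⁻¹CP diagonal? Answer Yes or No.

No

Characteristic polynomial: p(r) = r^2 + 10r + 25 = (r + 5)^2.
r = -5 has algebraic multiplicity 2; rank(C + 5I) = 1, so geometric multiplicity = 1.
Geometric multiplicity < algebraic multiplicity, so C is not diagonalizable.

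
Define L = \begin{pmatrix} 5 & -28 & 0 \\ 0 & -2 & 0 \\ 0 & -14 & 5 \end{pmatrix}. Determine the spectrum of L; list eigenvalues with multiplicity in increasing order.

-2, 5, 5

Characteristic polynomial: p(μ) = μ^3 - 8μ^2 + 5μ + 50 = (μ - 5)^2(μ + 2).
Roots (with multiplicity): -2, 5, 5.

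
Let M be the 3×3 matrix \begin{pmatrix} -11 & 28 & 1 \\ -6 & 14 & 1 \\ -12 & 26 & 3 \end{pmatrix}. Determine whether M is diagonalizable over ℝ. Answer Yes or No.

No

Characteristic polynomial: p(t) = t^3 - 6t^2 + 9t - 4 = (t - 4)(t - 1)^2.
t = 1 has algebraic multiplicity 2; rank(M − 1I) = 2, so geometric multiplicity = 1.
Geometric multiplicity < algebraic multiplicity, so M is not diagonalizable.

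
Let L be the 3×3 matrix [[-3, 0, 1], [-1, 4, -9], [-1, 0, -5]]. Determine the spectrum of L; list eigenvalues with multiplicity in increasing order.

Characteristic polynomial: p(s) = s^3 + 4s^2 - 16s - 64 = (s - 4)(s + 4)^2.
Roots (with multiplicity): -4, -4, 4.

-4, -4, 4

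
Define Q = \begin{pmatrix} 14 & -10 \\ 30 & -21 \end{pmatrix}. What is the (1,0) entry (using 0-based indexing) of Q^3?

1290

Characteristic polynomial: r^2 + 7r + 6 = (r + 1)(r + 6), so the eigenvalues are -6, -1.
r=-6: eigenvector (1, 2).
r=-1: eigenvector (-2, -3).
P = [[1, -2], [2, -3]], D = diag(-6, -1), P⁻¹ = [[-3, 2], [-2, 1]].
Q³ = P·diag(-216, -1)·P⁻¹ = [[644, -430], [1290, -861]].
The requested entry is 1290.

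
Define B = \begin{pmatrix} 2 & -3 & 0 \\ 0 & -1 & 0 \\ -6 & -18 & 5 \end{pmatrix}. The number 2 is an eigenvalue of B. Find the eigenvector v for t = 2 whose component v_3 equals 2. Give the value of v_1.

B − 2I = [[0, -3, 0], [0, -3, 0], [-6, -18, 3]].
Solving (B − 2I)v = 0 gives the eigenspace spanned by (1, 0, 2).
With v_3 = 2, v = (1, 0, 2), so v_1 = 1.

1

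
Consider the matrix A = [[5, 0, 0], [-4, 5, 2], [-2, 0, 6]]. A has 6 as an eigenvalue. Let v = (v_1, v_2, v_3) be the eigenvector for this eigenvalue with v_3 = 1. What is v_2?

A − 6I = [[-1, 0, 0], [-4, -1, 2], [-2, 0, 0]].
Solving (A − 6I)v = 0 gives the eigenspace spanned by (0, 2, 1).
With v_3 = 1, v = (0, 2, 1), so v_2 = 2.

2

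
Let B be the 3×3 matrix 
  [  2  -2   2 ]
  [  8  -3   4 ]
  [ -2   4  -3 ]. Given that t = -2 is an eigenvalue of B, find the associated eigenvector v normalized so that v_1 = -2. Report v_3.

B + 2I = [[4, -2, 2], [8, -1, 4], [-2, 4, -1]].
Solving (B + 2I)v = 0 gives the eigenspace spanned by (-2, 0, 4).
With v_1 = -2, v = (-2, 0, 4), so v_3 = 4.

4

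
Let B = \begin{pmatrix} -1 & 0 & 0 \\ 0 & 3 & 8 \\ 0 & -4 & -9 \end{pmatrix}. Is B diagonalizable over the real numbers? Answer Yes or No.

Yes

Characteristic polynomial: p(r) = r^3 + 7r^2 + 11r + 5 = (r + 1)^2(r + 5).
r = -1 has algebraic multiplicity 2; rank(B + 1I) = 1, so geometric multiplicity = 2.
Every eigenvalue has geometric = algebraic multiplicity, so B is diagonalizable.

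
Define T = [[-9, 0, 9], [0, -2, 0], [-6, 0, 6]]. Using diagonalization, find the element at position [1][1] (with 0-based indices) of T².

4

Characteristic polynomial: λ^3 + 5λ^2 + 6λ = λ(λ + 2)(λ + 3), so the eigenvalues are -3, -2, 0.
λ=-3: eigenvector (3, 0, 2).
λ=-2: eigenvector (0, 1, 0).
λ=0: eigenvector (1, 0, 1).
P = [[3, 0, 1], [0, 1, 0], [2, 0, 1]], D = diag(-3, -2, 0), P⁻¹ = [[1, 0, -1], [0, 1, 0], [-2, 0, 3]].
T² = P·diag(9, 4, 0)·P⁻¹ = [[27, 0, -27], [0, 4, 0], [18, 0, -18]].
The requested entry is 4.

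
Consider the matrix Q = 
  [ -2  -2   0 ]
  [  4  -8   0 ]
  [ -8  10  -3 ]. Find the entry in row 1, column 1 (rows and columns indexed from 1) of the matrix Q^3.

Characteristic polynomial: λ^3 + 13λ^2 + 54λ + 72 = (λ + 3)(λ + 4)(λ + 6), so the eigenvalues are -6, -4, -3.
λ=-6: eigenvector (-1, -2, 4).
λ=-3: eigenvector (0, 0, 1).
λ=-4: eigenvector (1, 1, -2).
P = [[-1, 0, 1], [-2, 0, 1], [4, 1, -2]], D = diag(-6, -3, -4), P⁻¹ = [[1, -1, 0], [0, 2, 1], [2, -1, 0]].
Q³ = P·diag(-216, -27, -64)·P⁻¹ = [[88, -152, 0], [304, -368, 0], [-608, 682, -27]].
The requested entry is 88.

88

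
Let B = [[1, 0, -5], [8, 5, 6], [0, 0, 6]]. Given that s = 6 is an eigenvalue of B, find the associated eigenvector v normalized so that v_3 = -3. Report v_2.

6

B − 6I = [[-5, 0, -5], [8, -1, 6], [0, 0, 0]].
Solving (B − 6I)v = 0 gives the eigenspace spanned by (3, 6, -3).
With v_3 = -3, v = (3, 6, -3), so v_2 = 6.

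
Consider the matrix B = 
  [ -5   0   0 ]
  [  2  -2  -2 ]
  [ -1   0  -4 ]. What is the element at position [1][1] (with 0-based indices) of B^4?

Characteristic polynomial: s^3 + 11s^2 + 38s + 40 = (s + 2)(s + 4)(s + 5), so the eigenvalues are -5, -4, -2.
s=-5: eigenvector (1, 0, 1).
s=-2: eigenvector (0, 1, 0).
s=-4: eigenvector (0, 1, 1).
P = [[1, 0, 0], [0, 1, 1], [1, 0, 1]], D = diag(-5, -2, -4), P⁻¹ = [[1, 0, 0], [1, 1, -1], [-1, 0, 1]].
B⁴ = P·diag(625, 16, 256)·P⁻¹ = [[625, 0, 0], [-240, 16, 240], [369, 0, 256]].
The requested entry is 16.

16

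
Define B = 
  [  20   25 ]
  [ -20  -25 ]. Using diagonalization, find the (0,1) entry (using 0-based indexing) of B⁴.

-3125

Characteristic polynomial: r^2 + 5r = r(r + 5), so the eigenvalues are -5, 0.
r=0: eigenvector (5, -4).
r=-5: eigenvector (1, -1).
P = [[5, 1], [-4, -1]], D = diag(0, -5), P⁻¹ = [[1, 1], [-4, -5]].
B⁴ = P·diag(0, 625)·P⁻¹ = [[-2500, -3125], [2500, 3125]].
The requested entry is -3125.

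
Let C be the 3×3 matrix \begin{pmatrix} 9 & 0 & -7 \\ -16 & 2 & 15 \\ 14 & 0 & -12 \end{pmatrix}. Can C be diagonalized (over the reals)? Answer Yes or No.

Characteristic polynomial: p(μ) = μ^3 + μ^2 - 16μ + 20 = (μ - 2)^2(μ + 5).
μ = 2 has algebraic multiplicity 2; rank(C − 2I) = 2, so geometric multiplicity = 1.
Geometric multiplicity < algebraic multiplicity, so C is not diagonalizable.

No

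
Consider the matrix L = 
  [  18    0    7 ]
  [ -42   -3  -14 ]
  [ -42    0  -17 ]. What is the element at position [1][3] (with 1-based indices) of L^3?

91

Characteristic polynomial: μ^3 + 2μ^2 - 15μ - 36 = (μ - 4)(μ + 3)^2, so the eigenvalues are -3, -3, 4.
μ=4: eigenvector (1, -2, -2).
μ=-3: eigenvector (-1, 3, 3).
μ=-3: eigenvector (0, 1, 0).
P = [[1, -1, 0], [-2, 3, 1], [-2, 3, 0]], D = diag(4, -3, -3), P⁻¹ = [[3, 0, 1], [2, 0, 1], [0, 1, -1]].
L³ = P·diag(64, -27, -27)·P⁻¹ = [[246, 0, 91], [-546, -27, -182], [-546, 0, -209]].
The requested entry is 91.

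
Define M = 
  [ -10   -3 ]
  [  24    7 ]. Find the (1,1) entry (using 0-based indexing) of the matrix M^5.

Characteristic polynomial: s^2 + 3s + 2 = (s + 1)(s + 2), so the eigenvalues are -2, -1.
s=-1: eigenvector (1, -3).
s=-2: eigenvector (3, -8).
P = [[1, 3], [-3, -8]], D = diag(-1, -2), P⁻¹ = [[-8, -3], [3, 1]].
M⁵ = P·diag(-1, -32)·P⁻¹ = [[-280, -93], [744, 247]].
The requested entry is 247.

247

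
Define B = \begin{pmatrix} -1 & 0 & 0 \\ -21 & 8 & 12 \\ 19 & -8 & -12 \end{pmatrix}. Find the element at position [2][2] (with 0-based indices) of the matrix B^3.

-192

Characteristic polynomial: r^3 + 5r^2 + 4r = r(r + 1)(r + 4), so the eigenvalues are -4, -1, 0.
r=-1: eigenvector (1, 1, 1).
r=0: eigenvector (0, 3, -2).
r=-4: eigenvector (0, -1, 1).
P = [[1, 0, 0], [1, 3, -1], [1, -2, 1]], D = diag(-1, 0, -4), P⁻¹ = [[1, 0, 0], [-2, 1, 1], [-5, 2, 3]].
B³ = P·diag(-1, 0, -64)·P⁻¹ = [[-1, 0, 0], [-321, 128, 192], [319, -128, -192]].
The requested entry is -192.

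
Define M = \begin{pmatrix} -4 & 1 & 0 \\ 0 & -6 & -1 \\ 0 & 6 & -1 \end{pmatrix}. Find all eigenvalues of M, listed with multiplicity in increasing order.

Characteristic polynomial: p(t) = t^3 + 11t^2 + 40t + 48 = (t + 3)(t + 4)^2.
Roots (with multiplicity): -4, -4, -3.

-4, -4, -3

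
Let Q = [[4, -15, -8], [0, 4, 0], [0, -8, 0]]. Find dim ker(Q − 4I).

Q − 4I = [[0, -15, -8], [0, 0, 0], [0, -8, -4]].
This matrix has rank 2, so its null space has dimension 3 − 2 = 1.

1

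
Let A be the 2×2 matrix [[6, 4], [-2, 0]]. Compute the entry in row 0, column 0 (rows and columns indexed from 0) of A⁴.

496

Characteristic polynomial: s^2 - 6s + 8 = (s - 4)(s - 2), so the eigenvalues are 2, 4.
s=2: eigenvector (-1, 1).
s=4: eigenvector (2, -1).
P = [[-1, 2], [1, -1]], D = diag(2, 4), P⁻¹ = [[1, 2], [1, 1]].
A⁴ = P·diag(16, 256)·P⁻¹ = [[496, 480], [-240, -224]].
The requested entry is 496.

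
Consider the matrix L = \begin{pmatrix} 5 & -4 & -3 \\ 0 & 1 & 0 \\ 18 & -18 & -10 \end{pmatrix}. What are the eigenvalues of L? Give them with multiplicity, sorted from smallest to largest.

-4, -1, 1

Characteristic polynomial: p(μ) = μ^3 + 4μ^2 - μ - 4 = (μ - 1)(μ + 1)(μ + 4).
Roots (with multiplicity): -4, -1, 1.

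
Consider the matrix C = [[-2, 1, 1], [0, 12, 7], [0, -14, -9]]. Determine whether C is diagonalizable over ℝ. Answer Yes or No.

Characteristic polynomial: p(s) = s^3 - s^2 - 16s - 20 = (s - 5)(s + 2)^2.
s = -2 has algebraic multiplicity 2; rank(C + 2I) = 2, so geometric multiplicity = 1.
Geometric multiplicity < algebraic multiplicity, so C is not diagonalizable.

No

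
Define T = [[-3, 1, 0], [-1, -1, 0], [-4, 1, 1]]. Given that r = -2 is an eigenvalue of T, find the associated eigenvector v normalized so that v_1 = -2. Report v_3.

T + 2I = [[-1, 1, 0], [-1, 1, 0], [-4, 1, 3]].
Solving (T + 2I)v = 0 gives the eigenspace spanned by (-2, -2, -2).
With v_1 = -2, v = (-2, -2, -2), so v_3 = -2.

-2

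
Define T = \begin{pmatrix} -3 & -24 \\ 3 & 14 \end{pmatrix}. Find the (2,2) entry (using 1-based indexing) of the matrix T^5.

Characteristic polynomial: μ^2 - 11μ + 30 = (μ - 6)(μ - 5), so the eigenvalues are 5, 6.
μ=5: eigenvector (-3, 1).
μ=6: eigenvector (-8, 3).
P = [[-3, -8], [1, 3]], D = diag(5, 6), P⁻¹ = [[-3, -8], [1, 3]].
T⁵ = P·diag(3125, 7776)·P⁻¹ = [[-34083, -111624], [13953, 44984]].
The requested entry is 44984.

44984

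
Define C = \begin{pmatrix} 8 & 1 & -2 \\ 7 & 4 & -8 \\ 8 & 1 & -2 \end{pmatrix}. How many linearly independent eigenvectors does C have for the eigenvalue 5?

C − 5I = [[3, 1, -2], [7, -1, -8], [8, 1, -7]].
This matrix has rank 2, so its null space has dimension 3 − 2 = 1.

1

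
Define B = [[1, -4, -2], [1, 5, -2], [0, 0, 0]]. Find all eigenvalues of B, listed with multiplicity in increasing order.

Characteristic polynomial: p(t) = t^3 - 6t^2 + 9t = t(t - 3)^2.
Roots (with multiplicity): 0, 3, 3.

0, 3, 3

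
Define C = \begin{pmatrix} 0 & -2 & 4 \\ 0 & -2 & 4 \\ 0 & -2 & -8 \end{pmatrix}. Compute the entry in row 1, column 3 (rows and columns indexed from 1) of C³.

304

Characteristic polynomial: λ^3 + 10λ^2 + 24λ = λ(λ + 4)(λ + 6), so the eigenvalues are -6, -4, 0.
λ=0: eigenvector (1, 0, 0).
λ=-6: eigenvector (-1, -1, 1).
λ=-4: eigenvector (-2, -2, 1).
P = [[1, -1, -2], [0, -1, -2], [0, 1, 1]], D = diag(0, -6, -4), P⁻¹ = [[1, -1, 0], [0, 1, 2], [0, -1, -1]].
C³ = P·diag(0, -216, -64)·P⁻¹ = [[0, 88, 304], [0, 88, 304], [0, -152, -368]].
The requested entry is 304.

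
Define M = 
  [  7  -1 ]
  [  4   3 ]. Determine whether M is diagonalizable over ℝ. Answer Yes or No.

Characteristic polynomial: p(s) = s^2 - 10s + 25 = (s - 5)^2.
s = 5 has algebraic multiplicity 2; rank(M − 5I) = 1, so geometric multiplicity = 1.
Geometric multiplicity < algebraic multiplicity, so M is not diagonalizable.

No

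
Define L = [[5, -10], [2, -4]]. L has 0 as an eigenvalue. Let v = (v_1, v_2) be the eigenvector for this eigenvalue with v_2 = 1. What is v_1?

L = [[5, -10], [2, -4]].
Solving (L)v = 0 gives the eigenspace spanned by (2, 1).
With v_2 = 1, v = (2, 1), so v_1 = 2.

2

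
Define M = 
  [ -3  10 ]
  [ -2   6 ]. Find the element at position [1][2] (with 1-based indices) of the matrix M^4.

150

Characteristic polynomial: s^2 - 3s + 2 = (s - 2)(s - 1), so the eigenvalues are 1, 2.
s=2: eigenvector (2, 1).
s=1: eigenvector (5, 2).
P = [[2, 5], [1, 2]], D = diag(2, 1), P⁻¹ = [[-2, 5], [1, -2]].
M⁴ = P·diag(16, 1)·P⁻¹ = [[-59, 150], [-30, 76]].
The requested entry is 150.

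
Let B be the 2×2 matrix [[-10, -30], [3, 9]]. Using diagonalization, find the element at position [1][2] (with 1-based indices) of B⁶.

Characteristic polynomial: μ^2 + μ = μ(μ + 1), so the eigenvalues are -1, 0.
μ=0: eigenvector (-3, 1).
μ=-1: eigenvector (10, -3).
P = [[-3, 10], [1, -3]], D = diag(0, -1), P⁻¹ = [[3, 10], [1, 3]].
B⁶ = P·diag(0, 1)·P⁻¹ = [[10, 30], [-3, -9]].
The requested entry is 30.

30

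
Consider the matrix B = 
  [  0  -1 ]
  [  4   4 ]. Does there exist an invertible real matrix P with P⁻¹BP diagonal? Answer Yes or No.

Characteristic polynomial: p(r) = r^2 - 4r + 4 = (r - 2)^2.
r = 2 has algebraic multiplicity 2; rank(B − 2I) = 1, so geometric multiplicity = 1.
Geometric multiplicity < algebraic multiplicity, so B is not diagonalizable.

No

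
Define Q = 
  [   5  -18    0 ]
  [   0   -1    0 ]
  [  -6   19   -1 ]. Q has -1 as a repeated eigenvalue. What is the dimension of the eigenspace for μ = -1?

1

Q + 1I = [[6, -18, 0], [0, 0, 0], [-6, 19, 0]].
This matrix has rank 2, so its null space has dimension 3 − 2 = 1.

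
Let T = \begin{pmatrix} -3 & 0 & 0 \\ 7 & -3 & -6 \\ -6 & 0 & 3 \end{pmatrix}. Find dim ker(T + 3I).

1

T + 3I = [[0, 0, 0], [7, 0, -6], [-6, 0, 6]].
This matrix has rank 2, so its null space has dimension 3 − 2 = 1.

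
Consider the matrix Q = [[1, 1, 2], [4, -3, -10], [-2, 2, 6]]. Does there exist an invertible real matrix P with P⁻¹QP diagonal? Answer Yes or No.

Characteristic polynomial: p(s) = s^3 - 4s^2 + 5s - 2 = (s - 2)(s - 1)^2.
s = 1 has algebraic multiplicity 2; rank(Q − 1I) = 2, so geometric multiplicity = 1.
Geometric multiplicity < algebraic multiplicity, so Q is not diagonalizable.

No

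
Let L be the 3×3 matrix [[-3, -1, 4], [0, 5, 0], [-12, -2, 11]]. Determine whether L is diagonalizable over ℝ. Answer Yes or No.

No

Characteristic polynomial: p(μ) = μ^3 - 13μ^2 + 55μ - 75 = (μ - 5)^2(μ - 3).
μ = 5 has algebraic multiplicity 2; rank(L − 5I) = 2, so geometric multiplicity = 1.
Geometric multiplicity < algebraic multiplicity, so L is not diagonalizable.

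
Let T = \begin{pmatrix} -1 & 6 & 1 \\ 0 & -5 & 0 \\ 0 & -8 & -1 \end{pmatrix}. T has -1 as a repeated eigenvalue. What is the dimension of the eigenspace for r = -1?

T + 1I = [[0, 6, 1], [0, -4, 0], [0, -8, 0]].
This matrix has rank 2, so its null space has dimension 3 − 2 = 1.

1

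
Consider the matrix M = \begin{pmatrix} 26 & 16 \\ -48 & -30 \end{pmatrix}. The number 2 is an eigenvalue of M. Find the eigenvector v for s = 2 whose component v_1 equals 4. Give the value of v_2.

-6

M − 2I = [[24, 16], [-48, -32]].
Solving (M − 2I)v = 0 gives the eigenspace spanned by (4, -6).
With v_1 = 4, v = (4, -6), so v_2 = -6.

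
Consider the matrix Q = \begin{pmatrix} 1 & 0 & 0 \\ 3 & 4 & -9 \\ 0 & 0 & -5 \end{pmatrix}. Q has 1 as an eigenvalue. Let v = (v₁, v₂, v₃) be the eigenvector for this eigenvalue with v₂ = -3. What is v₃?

0

Q − 1I = [[0, 0, 0], [3, 3, -9], [0, 0, -6]].
Solving (Q − 1I)v = 0 gives the eigenspace spanned by (3, -3, 0).
With v₂ = -3, v = (3, -3, 0), so v₃ = 0.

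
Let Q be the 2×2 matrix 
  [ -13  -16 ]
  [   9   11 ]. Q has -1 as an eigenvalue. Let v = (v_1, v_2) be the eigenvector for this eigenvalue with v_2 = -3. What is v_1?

Q + 1I = [[-12, -16], [9, 12]].
Solving (Q + 1I)v = 0 gives the eigenspace spanned by (4, -3).
With v_2 = -3, v = (4, -3), so v_1 = 4.

4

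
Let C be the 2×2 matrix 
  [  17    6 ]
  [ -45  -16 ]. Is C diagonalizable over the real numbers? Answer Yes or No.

Characteristic polynomial: p(s) = s^2 - s - 2 = (s - 2)(s + 1).
All 2 eigenvalues are distinct, so C is diagonalizable.

Yes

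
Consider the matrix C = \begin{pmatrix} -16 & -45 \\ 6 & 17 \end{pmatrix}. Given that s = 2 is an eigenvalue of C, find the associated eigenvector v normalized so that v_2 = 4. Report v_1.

C − 2I = [[-18, -45], [6, 15]].
Solving (C − 2I)v = 0 gives the eigenspace spanned by (-10, 4).
With v_2 = 4, v = (-10, 4), so v_1 = -10.

-10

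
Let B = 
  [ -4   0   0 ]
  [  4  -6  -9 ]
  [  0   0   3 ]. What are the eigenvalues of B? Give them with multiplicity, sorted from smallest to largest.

-6, -4, 3

Characteristic polynomial: p(s) = s^3 + 7s^2 - 6s - 72 = (s - 3)(s + 4)(s + 6).
Roots (with multiplicity): -6, -4, 3.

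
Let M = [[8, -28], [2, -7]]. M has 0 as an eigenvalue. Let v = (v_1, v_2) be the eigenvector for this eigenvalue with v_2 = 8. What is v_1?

28

M = [[8, -28], [2, -7]].
Solving (M)v = 0 gives the eigenspace spanned by (28, 8).
With v_2 = 8, v = (28, 8), so v_1 = 28.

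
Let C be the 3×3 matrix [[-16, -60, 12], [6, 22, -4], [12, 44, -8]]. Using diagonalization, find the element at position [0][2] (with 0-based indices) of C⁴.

-768

Characteristic polynomial: μ^3 + 2μ^2 - 8μ = μ(μ - 2)(μ + 4), so the eigenvalues are -4, 0, 2.
μ=-4: eigenvector (3, -1, -2).
μ=2: eigenvector (-2, 1, 2).
μ=0: eigenvector (3, -1, -1).
P = [[3, -2, 3], [-1, 1, -1], [-2, 2, -1]], D = diag(-4, 2, 0), P⁻¹ = [[1, 4, -1], [1, 3, 0], [0, -2, 1]].
C⁴ = P·diag(256, 16, 0)·P⁻¹ = [[736, 2976, -768], [-240, -976, 256], [-480, -1952, 512]].
The requested entry is -768.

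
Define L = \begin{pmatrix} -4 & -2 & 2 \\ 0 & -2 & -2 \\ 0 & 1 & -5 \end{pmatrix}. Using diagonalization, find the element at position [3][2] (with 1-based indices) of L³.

Characteristic polynomial: s^3 + 11s^2 + 40s + 48 = (s + 3)(s + 4)^2, so the eigenvalues are -4, -4, -3.
s=-4: eigenvector (1, 0, 0).
s=-3: eigenvector (2, -2, -1).
s=-4: eigenvector (-1, 1, 1).
P = [[1, 2, -1], [0, -2, 1], [0, -1, 1]], D = diag(-4, -3, -4), P⁻¹ = [[1, 1, 0], [0, -1, 1], [0, -1, 2]].
L³ = P·diag(-64, -27, -64)·P⁻¹ = [[-64, -74, 74], [0, 10, -74], [0, 37, -101]].
The requested entry is 37.

37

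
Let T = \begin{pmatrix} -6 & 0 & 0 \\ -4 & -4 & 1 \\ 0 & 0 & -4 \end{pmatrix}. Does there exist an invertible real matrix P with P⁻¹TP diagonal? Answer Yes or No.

Characteristic polynomial: p(λ) = λ^3 + 14λ^2 + 64λ + 96 = (λ + 4)^2(λ + 6).
λ = -4 has algebraic multiplicity 2; rank(T + 4I) = 2, so geometric multiplicity = 1.
Geometric multiplicity < algebraic multiplicity, so T is not diagonalizable.

No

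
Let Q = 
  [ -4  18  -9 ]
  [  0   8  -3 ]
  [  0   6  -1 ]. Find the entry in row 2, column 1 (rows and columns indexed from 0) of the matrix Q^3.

234

Characteristic polynomial: μ^3 - 3μ^2 - 18μ + 40 = (μ - 5)(μ - 2)(μ + 4), so the eigenvalues are -4, 2, 5.
μ=-4: eigenvector (1, 0, 0).
μ=5: eigenvector (1, 1, 1).
μ=2: eigenvector (0, 1, 2).
P = [[1, 1, 0], [0, 1, 1], [0, 1, 2]], D = diag(-4, 5, 2), P⁻¹ = [[1, -2, 1], [0, 2, -1], [0, -1, 1]].
Q³ = P·diag(-64, 125, 8)·P⁻¹ = [[-64, 378, -189], [0, 242, -117], [0, 234, -109]].
The requested entry is 234.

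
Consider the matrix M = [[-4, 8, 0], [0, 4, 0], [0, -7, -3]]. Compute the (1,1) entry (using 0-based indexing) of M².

16

Characteristic polynomial: s^3 + 3s^2 - 16s - 48 = (s - 4)(s + 3)(s + 4), so the eigenvalues are -4, -3, 4.
s=4: eigenvector (1, 1, -1).
s=-4: eigenvector (1, 0, 0).
s=-3: eigenvector (0, 0, 1).
P = [[1, 1, 0], [1, 0, 0], [-1, 0, 1]], D = diag(4, -4, -3), P⁻¹ = [[0, 1, 0], [1, -1, 0], [0, 1, 1]].
M² = P·diag(16, 16, 9)·P⁻¹ = [[16, 0, 0], [0, 16, 0], [0, -7, 9]].
The requested entry is 16.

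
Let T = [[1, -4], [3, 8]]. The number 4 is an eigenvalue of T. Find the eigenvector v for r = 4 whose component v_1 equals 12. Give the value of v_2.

-9

T − 4I = [[-3, -4], [3, 4]].
Solving (T − 4I)v = 0 gives the eigenspace spanned by (12, -9).
With v_1 = 12, v = (12, -9), so v_2 = -9.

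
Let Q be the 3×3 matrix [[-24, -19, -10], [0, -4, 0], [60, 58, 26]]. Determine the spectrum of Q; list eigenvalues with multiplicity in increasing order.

-4, -4, 6

Characteristic polynomial: p(s) = s^3 + 2s^2 - 32s - 96 = (s - 6)(s + 4)^2.
Roots (with multiplicity): -4, -4, 6.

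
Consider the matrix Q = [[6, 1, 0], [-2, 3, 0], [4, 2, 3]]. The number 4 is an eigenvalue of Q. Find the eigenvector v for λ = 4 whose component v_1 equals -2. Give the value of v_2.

4

Q − 4I = [[2, 1, 0], [-2, -1, 0], [4, 2, -1]].
Solving (Q − 4I)v = 0 gives the eigenspace spanned by (-2, 4, 0).
With v_1 = -2, v = (-2, 4, 0), so v_2 = 4.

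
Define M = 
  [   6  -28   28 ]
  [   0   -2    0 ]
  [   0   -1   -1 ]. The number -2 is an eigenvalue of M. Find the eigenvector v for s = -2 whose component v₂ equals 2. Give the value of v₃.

M + 2I = [[8, -28, 28], [0, 0, 0], [0, -1, 1]].
Solving (M + 2I)v = 0 gives the eigenspace spanned by (0, 2, 2).
With v₂ = 2, v = (0, 2, 2), so v₃ = 2.

2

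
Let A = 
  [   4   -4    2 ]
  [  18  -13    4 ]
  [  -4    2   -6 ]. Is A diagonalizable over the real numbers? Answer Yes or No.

Characteristic polynomial: p(s) = s^3 + 15s^2 + 74s + 120 = (s + 4)(s + 5)(s + 6).
All 3 eigenvalues are distinct, so A is diagonalizable.

Yes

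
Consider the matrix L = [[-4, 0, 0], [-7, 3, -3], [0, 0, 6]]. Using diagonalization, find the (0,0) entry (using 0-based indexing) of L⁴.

256

Characteristic polynomial: t^3 - 5t^2 - 18t + 72 = (t - 6)(t - 3)(t + 4), so the eigenvalues are -4, 3, 6.
t=-4: eigenvector (1, 1, 0).
t=3: eigenvector (0, 1, 0).
t=6: eigenvector (0, -1, 1).
P = [[1, 0, 0], [1, 1, -1], [0, 0, 1]], D = diag(-4, 3, 6), P⁻¹ = [[1, 0, 0], [-1, 1, 1], [0, 0, 1]].
L⁴ = P·diag(256, 81, 1296)·P⁻¹ = [[256, 0, 0], [175, 81, -1215], [0, 0, 1296]].
The requested entry is 256.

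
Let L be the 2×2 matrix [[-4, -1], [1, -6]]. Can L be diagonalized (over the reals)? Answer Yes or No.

No

Characteristic polynomial: p(r) = r^2 + 10r + 25 = (r + 5)^2.
r = -5 has algebraic multiplicity 2; rank(L + 5I) = 1, so geometric multiplicity = 1.
Geometric multiplicity < algebraic multiplicity, so L is not diagonalizable.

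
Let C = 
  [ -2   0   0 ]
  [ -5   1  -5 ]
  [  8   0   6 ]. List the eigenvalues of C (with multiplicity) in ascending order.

Characteristic polynomial: p(s) = s^3 - 5s^2 - 8s + 12 = (s - 6)(s - 1)(s + 2).
Roots (with multiplicity): -2, 1, 6.

-2, 1, 6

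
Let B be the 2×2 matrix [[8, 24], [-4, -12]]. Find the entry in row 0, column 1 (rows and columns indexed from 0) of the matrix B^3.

Characteristic polynomial: t^2 + 4t = t(t + 4), so the eigenvalues are -4, 0.
t=-4: eigenvector (-2, 1).
t=0: eigenvector (3, -1).
P = [[-2, 3], [1, -1]], D = diag(-4, 0), P⁻¹ = [[1, 3], [1, 2]].
B³ = P·diag(-64, 0)·P⁻¹ = [[128, 384], [-64, -192]].
The requested entry is 384.

384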